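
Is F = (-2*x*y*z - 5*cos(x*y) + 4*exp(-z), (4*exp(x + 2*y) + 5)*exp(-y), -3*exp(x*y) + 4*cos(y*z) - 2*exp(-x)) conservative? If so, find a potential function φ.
No, ∇×F = (-3*x*exp(x*y) - 4*z*sin(y*z), -2*x*y + 3*y*exp(x*y) - 4*exp(-z) - 2*exp(-x), 2*x*z - 5*x*sin(x*y) + 4*exp(x + y)) ≠ 0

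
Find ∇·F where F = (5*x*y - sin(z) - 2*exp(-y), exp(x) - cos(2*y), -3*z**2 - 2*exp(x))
5*y - 6*z + 2*sin(2*y)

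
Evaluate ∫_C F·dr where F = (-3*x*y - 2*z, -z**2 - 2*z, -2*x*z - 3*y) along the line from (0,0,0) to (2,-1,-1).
5/2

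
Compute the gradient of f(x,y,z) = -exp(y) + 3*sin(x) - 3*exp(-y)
(3*cos(x), -exp(y) + 3*exp(-y), 0)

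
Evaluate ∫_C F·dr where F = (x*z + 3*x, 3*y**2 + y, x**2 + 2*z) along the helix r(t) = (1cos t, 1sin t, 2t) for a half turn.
pi*(3 + 8*pi)/2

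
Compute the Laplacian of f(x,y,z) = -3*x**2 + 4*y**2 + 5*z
2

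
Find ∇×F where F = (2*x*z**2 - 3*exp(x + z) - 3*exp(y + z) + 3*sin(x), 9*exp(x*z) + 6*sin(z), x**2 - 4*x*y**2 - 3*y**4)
(-8*x*y - 9*x*exp(x*z) - 12*y**3 - 6*cos(z), 4*x*z - 2*x + 4*y**2 - 3*exp(x + z) - 3*exp(y + z), 9*z*exp(x*z) + 3*exp(y + z))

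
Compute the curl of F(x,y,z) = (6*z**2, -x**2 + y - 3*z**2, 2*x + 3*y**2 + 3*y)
(6*y + 6*z + 3, 12*z - 2, -2*x)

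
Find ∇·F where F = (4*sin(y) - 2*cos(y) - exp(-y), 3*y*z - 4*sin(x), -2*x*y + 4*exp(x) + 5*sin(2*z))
3*z + 10*cos(2*z)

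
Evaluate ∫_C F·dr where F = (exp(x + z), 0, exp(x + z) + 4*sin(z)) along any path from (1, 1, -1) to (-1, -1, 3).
-1 + 4*cos(1) - 4*cos(3) + exp(2)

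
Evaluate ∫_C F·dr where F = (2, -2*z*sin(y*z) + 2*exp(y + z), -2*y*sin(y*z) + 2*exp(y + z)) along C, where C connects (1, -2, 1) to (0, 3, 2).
2*(-1 + E*(-1 - cos(2) + cos(6) + exp(5)))*exp(-1)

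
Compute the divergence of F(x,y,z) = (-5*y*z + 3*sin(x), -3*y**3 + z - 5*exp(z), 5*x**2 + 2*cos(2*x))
-9*y**2 + 3*cos(x)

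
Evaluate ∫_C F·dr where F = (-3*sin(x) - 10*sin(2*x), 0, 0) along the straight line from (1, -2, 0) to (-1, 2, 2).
0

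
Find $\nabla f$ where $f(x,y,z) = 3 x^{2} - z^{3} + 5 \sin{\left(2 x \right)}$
(6*x + 10*cos(2*x), 0, -3*z**2)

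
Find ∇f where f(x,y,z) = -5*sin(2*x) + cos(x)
(-sin(x) - 10*cos(2*x), 0, 0)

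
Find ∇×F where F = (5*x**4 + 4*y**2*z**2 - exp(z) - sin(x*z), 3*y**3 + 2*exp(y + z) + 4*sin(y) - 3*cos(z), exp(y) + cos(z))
(exp(y) - 2*exp(y + z) - 3*sin(z), -x*cos(x*z) + 8*y**2*z - exp(z), -8*y*z**2)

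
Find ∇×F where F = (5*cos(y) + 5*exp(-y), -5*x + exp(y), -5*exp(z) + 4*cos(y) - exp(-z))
(-4*sin(y), 0, 5*sin(y) - 5 + 5*exp(-y))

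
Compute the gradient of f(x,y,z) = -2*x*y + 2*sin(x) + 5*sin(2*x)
(-2*y + 2*cos(x) + 10*cos(2*x), -2*x, 0)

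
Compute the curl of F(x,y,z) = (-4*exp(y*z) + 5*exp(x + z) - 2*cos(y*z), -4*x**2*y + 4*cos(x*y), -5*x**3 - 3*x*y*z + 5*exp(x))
(-3*x*z, 15*x**2 + 3*y*z - 4*y*exp(y*z) + 2*y*sin(y*z) - 5*exp(x) + 5*exp(x + z), -8*x*y - 4*y*sin(x*y) + 4*z*exp(y*z) - 2*z*sin(y*z))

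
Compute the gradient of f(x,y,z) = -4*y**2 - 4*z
(0, -8*y, -4)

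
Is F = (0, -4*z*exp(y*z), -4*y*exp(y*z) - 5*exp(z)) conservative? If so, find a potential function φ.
Yes, F is conservative. φ = -5*exp(z) - 4*exp(y*z)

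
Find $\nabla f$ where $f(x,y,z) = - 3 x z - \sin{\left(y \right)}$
(-3*z, -cos(y), -3*x)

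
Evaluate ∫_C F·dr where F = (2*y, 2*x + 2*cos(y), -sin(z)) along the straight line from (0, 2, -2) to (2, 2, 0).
9 - cos(2)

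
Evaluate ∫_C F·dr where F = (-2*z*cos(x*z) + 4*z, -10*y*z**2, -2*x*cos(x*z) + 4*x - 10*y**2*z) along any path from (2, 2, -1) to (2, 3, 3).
-353 - 2*sin(2) - 2*sin(6)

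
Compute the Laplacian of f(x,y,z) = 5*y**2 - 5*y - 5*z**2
0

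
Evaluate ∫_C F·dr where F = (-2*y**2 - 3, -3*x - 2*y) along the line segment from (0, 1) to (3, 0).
-11/2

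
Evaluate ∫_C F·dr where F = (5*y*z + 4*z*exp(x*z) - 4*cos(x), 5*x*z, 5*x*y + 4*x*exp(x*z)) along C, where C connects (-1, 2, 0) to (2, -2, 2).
-44 - 4*sin(2) - 4*sin(1) + 4*exp(4)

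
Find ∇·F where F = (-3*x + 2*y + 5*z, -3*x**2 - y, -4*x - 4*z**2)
-8*z - 4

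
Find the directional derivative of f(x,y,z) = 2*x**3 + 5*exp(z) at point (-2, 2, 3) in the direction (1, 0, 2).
sqrt(5)*(24/5 + 2*exp(3))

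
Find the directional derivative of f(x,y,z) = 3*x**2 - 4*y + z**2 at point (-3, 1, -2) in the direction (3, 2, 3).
-37*sqrt(22)/11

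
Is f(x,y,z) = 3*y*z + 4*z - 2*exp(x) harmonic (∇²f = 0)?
No, ∇²f = -2*exp(x)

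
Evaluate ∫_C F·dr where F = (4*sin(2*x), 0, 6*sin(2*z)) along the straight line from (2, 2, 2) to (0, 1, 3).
5*cos(4) - 3*cos(6) - 2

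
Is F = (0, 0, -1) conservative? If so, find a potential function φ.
Yes, F is conservative. φ = -z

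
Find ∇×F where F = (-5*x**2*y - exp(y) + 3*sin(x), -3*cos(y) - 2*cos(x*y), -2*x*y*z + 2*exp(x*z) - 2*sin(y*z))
(-2*z*(x + cos(y*z)), 2*z*(y - exp(x*z)), 5*x**2 + 2*y*sin(x*y) + exp(y))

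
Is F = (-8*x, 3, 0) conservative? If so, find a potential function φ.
Yes, F is conservative. φ = -4*x**2 + 3*y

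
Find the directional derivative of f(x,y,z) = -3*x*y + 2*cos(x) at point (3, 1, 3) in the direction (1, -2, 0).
sqrt(5)*(15 - 2*sin(3))/5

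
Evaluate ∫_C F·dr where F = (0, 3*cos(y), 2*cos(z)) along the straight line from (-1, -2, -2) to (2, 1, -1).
sin(1) + 5*sin(2)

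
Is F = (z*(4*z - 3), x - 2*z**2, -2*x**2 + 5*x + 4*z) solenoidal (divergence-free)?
No, ∇·F = 4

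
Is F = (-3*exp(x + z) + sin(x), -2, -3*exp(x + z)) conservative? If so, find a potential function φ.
Yes, F is conservative. φ = -2*y - 3*exp(x + z) - cos(x)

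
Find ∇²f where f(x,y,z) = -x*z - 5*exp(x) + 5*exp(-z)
-5*exp(x) + 5*exp(-z)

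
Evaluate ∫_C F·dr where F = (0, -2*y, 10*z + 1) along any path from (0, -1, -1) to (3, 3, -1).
-8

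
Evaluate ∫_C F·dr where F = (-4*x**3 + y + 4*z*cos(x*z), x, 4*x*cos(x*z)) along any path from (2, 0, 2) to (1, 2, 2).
-4*sin(4) + 4*sin(2) + 17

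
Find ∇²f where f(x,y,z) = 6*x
0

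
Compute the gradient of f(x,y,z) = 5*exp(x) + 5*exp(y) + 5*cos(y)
(5*exp(x), 5*exp(y) - 5*sin(y), 0)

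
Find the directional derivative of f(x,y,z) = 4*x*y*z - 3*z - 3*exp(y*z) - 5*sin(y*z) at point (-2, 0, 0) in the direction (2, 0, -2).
3*sqrt(2)/2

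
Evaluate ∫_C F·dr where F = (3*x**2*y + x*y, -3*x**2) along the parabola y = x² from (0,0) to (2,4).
-4/5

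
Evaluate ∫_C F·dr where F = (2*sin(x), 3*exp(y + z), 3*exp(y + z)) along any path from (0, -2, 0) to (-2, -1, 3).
-2*cos(2) + 2 + 6*sinh(2)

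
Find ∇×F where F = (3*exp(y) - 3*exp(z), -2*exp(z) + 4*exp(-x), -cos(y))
(2*exp(z) + sin(y), -3*exp(z), -3*exp(y) - 4*exp(-x))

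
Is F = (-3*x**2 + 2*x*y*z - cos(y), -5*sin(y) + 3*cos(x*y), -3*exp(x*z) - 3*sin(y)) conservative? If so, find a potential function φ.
No, ∇×F = (-3*cos(y), 2*x*y + 3*z*exp(x*z), -2*x*z - 3*y*sin(x*y) - sin(y)) ≠ 0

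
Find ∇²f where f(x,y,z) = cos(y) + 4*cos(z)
-cos(y) - 4*cos(z)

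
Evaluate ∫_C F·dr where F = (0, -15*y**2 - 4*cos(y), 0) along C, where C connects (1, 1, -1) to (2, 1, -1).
0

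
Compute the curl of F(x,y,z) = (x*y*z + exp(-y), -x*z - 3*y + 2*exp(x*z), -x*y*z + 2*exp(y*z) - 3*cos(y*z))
(-x*z - 2*x*exp(x*z) + x + 2*z*exp(y*z) + 3*z*sin(y*z), y*(x + z), -x*z + 2*z*exp(x*z) - z + exp(-y))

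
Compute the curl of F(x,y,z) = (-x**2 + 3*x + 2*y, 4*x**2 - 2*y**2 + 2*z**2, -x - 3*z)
(-4*z, 1, 8*x - 2)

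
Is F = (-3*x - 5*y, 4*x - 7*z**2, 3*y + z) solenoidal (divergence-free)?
No, ∇·F = -2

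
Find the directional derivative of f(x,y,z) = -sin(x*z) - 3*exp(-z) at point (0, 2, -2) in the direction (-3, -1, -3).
3*sqrt(19)*(-3*exp(2) - 2)/19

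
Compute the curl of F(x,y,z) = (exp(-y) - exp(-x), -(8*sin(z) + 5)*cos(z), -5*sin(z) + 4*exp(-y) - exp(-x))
(-5*sin(z) + 8*cos(2*z) - 4*exp(-y), -exp(-x), exp(-y))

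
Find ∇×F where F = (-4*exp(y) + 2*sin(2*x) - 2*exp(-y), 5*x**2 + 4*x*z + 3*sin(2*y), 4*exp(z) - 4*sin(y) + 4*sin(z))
(-4*x - 4*cos(y), 0, 10*x + 4*z + 4*exp(y) - 2*exp(-y))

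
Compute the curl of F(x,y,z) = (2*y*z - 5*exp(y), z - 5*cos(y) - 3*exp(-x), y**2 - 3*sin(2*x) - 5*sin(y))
(2*y - 5*cos(y) - 1, 2*y + 6*cos(2*x), -2*z + 5*exp(y) + 3*exp(-x))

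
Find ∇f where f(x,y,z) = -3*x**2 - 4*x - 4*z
(-6*x - 4, 0, -4)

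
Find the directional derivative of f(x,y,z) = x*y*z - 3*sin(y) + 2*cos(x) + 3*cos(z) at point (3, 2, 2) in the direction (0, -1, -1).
-6*sqrt(2) + 3*sin(pi/4 + 2)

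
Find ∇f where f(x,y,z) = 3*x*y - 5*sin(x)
(3*y - 5*cos(x), 3*x, 0)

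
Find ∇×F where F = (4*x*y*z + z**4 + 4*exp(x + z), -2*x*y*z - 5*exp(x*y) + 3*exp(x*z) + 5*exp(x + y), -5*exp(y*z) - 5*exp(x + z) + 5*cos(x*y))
(2*x*y - 3*x*exp(x*z) - 5*x*sin(x*y) - 5*z*exp(y*z), 4*x*y + 5*y*sin(x*y) + 4*z**3 + 9*exp(x + z), -4*x*z - 2*y*z - 5*y*exp(x*y) + 3*z*exp(x*z) + 5*exp(x + y))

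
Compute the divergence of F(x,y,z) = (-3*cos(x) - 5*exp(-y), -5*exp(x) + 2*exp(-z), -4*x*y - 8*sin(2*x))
3*sin(x)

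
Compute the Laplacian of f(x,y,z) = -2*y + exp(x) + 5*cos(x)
exp(x) - 5*cos(x)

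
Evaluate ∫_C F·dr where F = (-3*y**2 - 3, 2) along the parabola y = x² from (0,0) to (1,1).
-8/5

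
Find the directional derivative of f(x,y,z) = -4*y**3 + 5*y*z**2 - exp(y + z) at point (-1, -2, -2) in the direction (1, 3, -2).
sqrt(14)*(-164*exp(4) - 1)*exp(-4)/14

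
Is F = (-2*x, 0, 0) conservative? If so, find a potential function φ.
Yes, F is conservative. φ = -x**2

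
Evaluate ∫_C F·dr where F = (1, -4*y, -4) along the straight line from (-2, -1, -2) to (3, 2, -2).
-1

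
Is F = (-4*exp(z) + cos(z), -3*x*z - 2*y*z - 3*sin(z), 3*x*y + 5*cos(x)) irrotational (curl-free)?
No, ∇×F = (6*x + 2*y + 3*cos(z), -3*y - 4*exp(z) + 5*sin(x) - sin(z), -3*z)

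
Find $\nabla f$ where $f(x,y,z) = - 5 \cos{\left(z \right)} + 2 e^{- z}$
(0, 0, 5*sin(z) - 2*exp(-z))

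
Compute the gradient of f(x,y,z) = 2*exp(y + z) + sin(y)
(0, 2*exp(y + z) + cos(y), 2*exp(y + z))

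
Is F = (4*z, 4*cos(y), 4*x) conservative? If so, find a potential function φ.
Yes, F is conservative. φ = 4*x*z + 4*sin(y)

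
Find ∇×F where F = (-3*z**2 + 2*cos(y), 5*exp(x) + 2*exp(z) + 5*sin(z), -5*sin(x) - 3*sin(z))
(-2*exp(z) - 5*cos(z), -6*z + 5*cos(x), 5*exp(x) + 2*sin(y))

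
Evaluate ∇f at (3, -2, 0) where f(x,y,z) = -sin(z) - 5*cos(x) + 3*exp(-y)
(5*sin(3), -3*exp(2), -1)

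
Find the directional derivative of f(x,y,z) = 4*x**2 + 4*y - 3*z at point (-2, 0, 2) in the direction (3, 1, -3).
-35*sqrt(19)/19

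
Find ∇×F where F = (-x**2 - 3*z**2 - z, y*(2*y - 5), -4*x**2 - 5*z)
(0, 8*x - 6*z - 1, 0)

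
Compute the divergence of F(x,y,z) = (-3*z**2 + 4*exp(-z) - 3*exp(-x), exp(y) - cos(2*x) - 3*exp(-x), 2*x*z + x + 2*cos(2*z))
2*x + exp(y) - 4*sin(2*z) + 3*exp(-x)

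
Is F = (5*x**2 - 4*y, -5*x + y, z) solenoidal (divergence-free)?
No, ∇·F = 10*x + 2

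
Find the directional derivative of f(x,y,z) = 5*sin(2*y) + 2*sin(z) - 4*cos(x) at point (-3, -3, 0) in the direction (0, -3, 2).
2*sqrt(13)*(2 - 15*cos(6))/13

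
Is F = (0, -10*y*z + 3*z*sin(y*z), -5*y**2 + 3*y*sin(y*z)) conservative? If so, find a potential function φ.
Yes, F is conservative. φ = -5*y**2*z - 3*cos(y*z)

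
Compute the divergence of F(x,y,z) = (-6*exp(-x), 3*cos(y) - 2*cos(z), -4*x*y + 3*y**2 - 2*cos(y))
-3*sin(y) + 6*exp(-x)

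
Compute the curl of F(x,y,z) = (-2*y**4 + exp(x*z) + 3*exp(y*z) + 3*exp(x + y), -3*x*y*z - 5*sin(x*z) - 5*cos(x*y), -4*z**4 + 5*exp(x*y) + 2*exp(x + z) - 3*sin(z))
(x*(3*y + 5*exp(x*y) + 5*cos(x*z)), x*exp(x*z) - 5*y*exp(x*y) + 3*y*exp(y*z) - 2*exp(x + z), 8*y**3 - 3*y*z + 5*y*sin(x*y) - 3*z*exp(y*z) - 5*z*cos(x*z) - 3*exp(x + y))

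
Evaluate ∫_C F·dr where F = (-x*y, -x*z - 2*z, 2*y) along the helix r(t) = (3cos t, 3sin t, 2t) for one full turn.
-18*pi**2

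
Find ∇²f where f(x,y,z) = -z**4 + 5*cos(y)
-12*z**2 - 5*cos(y)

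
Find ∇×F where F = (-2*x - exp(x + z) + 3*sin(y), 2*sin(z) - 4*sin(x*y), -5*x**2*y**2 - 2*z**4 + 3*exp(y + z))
(-10*x**2*y + 3*exp(y + z) - 2*cos(z), 10*x*y**2 - exp(x + z), -4*y*cos(x*y) - 3*cos(y))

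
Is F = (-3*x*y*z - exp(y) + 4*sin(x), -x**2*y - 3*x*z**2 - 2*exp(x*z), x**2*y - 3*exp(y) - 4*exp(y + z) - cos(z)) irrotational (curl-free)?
No, ∇×F = (x**2 + 6*x*z + 2*x*exp(x*z) - 3*exp(y) - 4*exp(y + z), -5*x*y, -2*x*y + 3*x*z - 3*z**2 - 2*z*exp(x*z) + exp(y))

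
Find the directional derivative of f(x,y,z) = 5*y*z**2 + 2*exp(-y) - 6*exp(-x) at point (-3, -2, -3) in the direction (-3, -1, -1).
sqrt(11)*(-18*exp(3) - 105 + 2*exp(2))/11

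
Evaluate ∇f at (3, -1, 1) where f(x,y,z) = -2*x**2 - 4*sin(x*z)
(-12 - 4*cos(3), 0, -12*cos(3))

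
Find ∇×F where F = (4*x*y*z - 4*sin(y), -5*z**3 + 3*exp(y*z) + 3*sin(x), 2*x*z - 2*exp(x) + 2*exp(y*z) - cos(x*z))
(-3*y*exp(y*z) + 15*z**2 + 2*z*exp(y*z), 4*x*y - z*sin(x*z) - 2*z + 2*exp(x), -4*x*z + 3*cos(x) + 4*cos(y))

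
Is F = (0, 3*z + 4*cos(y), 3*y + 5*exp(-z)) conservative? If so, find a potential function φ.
Yes, F is conservative. φ = 3*y*z + 4*sin(y) - 5*exp(-z)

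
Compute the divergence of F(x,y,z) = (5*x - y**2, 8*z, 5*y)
5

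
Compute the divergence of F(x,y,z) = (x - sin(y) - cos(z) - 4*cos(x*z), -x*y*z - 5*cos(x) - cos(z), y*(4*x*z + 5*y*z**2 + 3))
4*x*y - x*z + 10*y**2*z + 4*z*sin(x*z) + 1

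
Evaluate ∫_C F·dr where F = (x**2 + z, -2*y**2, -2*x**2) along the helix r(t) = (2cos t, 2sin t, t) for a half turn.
-6*pi - 16/3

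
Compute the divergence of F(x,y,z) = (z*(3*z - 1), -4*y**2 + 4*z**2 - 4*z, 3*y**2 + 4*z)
4 - 8*y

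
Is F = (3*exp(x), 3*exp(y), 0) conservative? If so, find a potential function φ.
Yes, F is conservative. φ = 3*exp(x) + 3*exp(y)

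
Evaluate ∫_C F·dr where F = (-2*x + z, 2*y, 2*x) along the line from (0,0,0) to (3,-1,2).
1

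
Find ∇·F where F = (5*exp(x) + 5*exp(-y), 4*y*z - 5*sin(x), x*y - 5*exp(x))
4*z + 5*exp(x)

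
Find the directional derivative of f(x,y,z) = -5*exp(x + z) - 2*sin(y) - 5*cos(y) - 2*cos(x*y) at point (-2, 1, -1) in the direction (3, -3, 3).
sqrt(3)*(-6*exp(3)*sin(2) - 5*exp(3)*sin(1) - 10 + 2*exp(3)*cos(1))*exp(-3)/3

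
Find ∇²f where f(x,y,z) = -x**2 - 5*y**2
-12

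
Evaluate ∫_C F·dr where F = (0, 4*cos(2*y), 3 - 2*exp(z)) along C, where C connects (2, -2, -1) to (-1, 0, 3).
-2*exp(3) + 2*sin(4) + 2*exp(-1) + 12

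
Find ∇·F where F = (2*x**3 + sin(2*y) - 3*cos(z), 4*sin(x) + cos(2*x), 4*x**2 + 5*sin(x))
6*x**2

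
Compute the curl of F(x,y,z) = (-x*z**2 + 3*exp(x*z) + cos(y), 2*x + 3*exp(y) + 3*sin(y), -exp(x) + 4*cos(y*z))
(-4*z*sin(y*z), -2*x*z + 3*x*exp(x*z) + exp(x), sin(y) + 2)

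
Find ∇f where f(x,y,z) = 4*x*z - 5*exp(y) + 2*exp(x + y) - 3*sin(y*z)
(4*z + 2*exp(x + y), -3*z*cos(y*z) - 5*exp(y) + 2*exp(x + y), 4*x - 3*y*cos(y*z))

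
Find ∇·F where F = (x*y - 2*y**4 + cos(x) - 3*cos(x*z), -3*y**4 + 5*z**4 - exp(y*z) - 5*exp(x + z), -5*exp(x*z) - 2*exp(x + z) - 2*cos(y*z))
-5*x*exp(x*z) - 12*y**3 + 2*y*sin(y*z) + y - z*exp(y*z) + 3*z*sin(x*z) - 2*exp(x + z) - sin(x)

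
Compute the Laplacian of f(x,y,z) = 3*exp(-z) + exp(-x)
3*exp(-z) + exp(-x)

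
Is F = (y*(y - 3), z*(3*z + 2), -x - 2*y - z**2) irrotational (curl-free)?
No, ∇×F = (-6*z - 4, 1, 3 - 2*y)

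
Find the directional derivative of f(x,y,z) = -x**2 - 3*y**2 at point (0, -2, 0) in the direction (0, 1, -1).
6*sqrt(2)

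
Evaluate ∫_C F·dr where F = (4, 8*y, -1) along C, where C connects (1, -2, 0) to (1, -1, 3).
-15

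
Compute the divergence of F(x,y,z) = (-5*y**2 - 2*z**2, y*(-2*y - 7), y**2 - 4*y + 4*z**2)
-4*y + 8*z - 7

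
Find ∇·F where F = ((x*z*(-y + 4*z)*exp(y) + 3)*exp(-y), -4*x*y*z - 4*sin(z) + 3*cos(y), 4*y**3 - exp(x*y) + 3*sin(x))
-4*x*z - z*(y - 4*z) - 3*sin(y)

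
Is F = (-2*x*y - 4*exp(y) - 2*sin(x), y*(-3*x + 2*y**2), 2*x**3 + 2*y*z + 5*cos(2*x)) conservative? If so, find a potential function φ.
No, ∇×F = (2*z, -6*x**2 + 10*sin(2*x), 2*x - 3*y + 4*exp(y)) ≠ 0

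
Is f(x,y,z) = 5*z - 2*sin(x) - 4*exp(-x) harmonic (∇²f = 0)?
No, ∇²f = 2*sin(x) - 4*exp(-x)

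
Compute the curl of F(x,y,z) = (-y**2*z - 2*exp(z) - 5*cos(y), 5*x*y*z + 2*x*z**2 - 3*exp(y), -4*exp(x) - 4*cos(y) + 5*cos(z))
(-5*x*y - 4*x*z + 4*sin(y), -y**2 + 4*exp(x) - 2*exp(z), 7*y*z + 2*z**2 - 5*sin(y))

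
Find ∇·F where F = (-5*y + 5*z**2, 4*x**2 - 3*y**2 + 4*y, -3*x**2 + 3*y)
4 - 6*y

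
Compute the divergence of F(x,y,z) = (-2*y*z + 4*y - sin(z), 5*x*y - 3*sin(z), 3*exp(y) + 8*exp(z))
5*x + 8*exp(z)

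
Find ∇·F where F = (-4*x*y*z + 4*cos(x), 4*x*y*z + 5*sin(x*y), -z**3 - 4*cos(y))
4*x*z + 5*x*cos(x*y) - 4*y*z - 3*z**2 - 4*sin(x)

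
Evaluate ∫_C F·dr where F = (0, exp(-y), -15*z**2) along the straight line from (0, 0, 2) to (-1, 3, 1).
36 - exp(-3)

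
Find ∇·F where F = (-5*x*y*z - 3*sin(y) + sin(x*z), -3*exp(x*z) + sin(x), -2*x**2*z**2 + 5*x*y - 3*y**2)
z*(-4*x**2 - 5*y + cos(x*z))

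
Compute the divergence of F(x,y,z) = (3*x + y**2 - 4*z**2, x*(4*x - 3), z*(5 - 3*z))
8 - 6*z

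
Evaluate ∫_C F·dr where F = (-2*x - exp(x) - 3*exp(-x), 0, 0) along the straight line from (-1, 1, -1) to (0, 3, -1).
-3*E + exp(-1) + 3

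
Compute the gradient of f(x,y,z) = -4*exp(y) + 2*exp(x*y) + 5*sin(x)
(2*y*exp(x*y) + 5*cos(x), 2*x*exp(x*y) - 4*exp(y), 0)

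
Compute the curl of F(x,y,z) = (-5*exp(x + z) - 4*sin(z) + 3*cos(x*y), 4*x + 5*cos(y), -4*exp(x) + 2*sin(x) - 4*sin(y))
(-4*cos(y), 4*exp(x) - 5*exp(x + z) - 2*cos(x) - 4*cos(z), 3*x*sin(x*y) + 4)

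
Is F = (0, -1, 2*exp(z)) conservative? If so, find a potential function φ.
Yes, F is conservative. φ = -y + 2*exp(z)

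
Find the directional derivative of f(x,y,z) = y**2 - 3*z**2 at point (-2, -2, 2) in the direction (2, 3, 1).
-12*sqrt(14)/7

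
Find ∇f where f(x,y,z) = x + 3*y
(1, 3, 0)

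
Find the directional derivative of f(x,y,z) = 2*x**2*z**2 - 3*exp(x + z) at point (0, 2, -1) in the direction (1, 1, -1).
0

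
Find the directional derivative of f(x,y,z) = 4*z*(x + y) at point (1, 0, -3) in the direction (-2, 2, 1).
4/3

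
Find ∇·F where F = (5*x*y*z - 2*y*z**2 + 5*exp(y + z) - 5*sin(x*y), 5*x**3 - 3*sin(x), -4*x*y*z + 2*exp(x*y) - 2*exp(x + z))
-4*x*y + 5*y*z - 5*y*cos(x*y) - 2*exp(x + z)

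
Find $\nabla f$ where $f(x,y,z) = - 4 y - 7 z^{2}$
(0, -4, -14*z)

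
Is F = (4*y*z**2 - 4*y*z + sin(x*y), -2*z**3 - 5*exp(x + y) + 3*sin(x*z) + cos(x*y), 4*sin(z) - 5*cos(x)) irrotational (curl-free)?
No, ∇×F = (-3*x*cos(x*z) + 6*z**2, 8*y*z - 4*y - 5*sin(x), -x*cos(x*y) - y*sin(x*y) - 4*z**2 + 3*z*cos(x*z) + 4*z - 5*exp(x + y))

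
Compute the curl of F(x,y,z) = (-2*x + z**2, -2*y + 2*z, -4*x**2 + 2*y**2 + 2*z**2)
(4*y - 2, 8*x + 2*z, 0)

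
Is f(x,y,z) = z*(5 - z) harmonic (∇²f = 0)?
No, ∇²f = -2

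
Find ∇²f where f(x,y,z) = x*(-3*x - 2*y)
-6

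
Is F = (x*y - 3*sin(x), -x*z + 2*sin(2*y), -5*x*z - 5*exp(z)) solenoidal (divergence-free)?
No, ∇·F = -5*x + y - 5*exp(z) - 3*cos(x) + 4*cos(2*y)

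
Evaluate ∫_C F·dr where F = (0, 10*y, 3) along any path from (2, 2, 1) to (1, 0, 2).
-17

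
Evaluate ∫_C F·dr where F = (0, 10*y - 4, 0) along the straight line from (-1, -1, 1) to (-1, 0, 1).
-9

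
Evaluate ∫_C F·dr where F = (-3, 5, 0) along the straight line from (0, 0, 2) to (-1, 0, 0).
3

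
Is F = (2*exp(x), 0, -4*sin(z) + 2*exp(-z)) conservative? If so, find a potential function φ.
Yes, F is conservative. φ = 2*exp(x) + 4*cos(z) - 2*exp(-z)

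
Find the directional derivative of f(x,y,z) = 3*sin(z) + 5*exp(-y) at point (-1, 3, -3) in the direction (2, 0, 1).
3*sqrt(5)*cos(3)/5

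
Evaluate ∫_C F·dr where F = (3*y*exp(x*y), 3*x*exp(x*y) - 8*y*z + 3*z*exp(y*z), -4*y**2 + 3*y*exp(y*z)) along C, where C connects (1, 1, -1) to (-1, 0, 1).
2 - 6*cosh(1)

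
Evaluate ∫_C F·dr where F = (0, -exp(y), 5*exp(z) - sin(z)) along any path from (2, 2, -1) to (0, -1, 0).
-6*exp(-1) - cos(1) + 6 + exp(2)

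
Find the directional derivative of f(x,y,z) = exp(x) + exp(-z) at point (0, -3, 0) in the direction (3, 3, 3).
0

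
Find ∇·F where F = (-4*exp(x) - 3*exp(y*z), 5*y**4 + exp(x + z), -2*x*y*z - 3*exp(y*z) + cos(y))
-2*x*y + 20*y**3 - 3*y*exp(y*z) - 4*exp(x)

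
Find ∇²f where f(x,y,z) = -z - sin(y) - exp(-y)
sin(y) - exp(-y)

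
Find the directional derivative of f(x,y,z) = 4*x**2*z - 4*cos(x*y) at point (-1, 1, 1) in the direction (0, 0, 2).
4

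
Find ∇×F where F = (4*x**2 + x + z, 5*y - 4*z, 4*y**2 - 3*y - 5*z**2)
(8*y + 1, 1, 0)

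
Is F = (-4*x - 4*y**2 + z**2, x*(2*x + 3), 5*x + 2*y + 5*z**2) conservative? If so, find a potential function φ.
No, ∇×F = (2, 2*z - 5, 4*x + 8*y + 3) ≠ 0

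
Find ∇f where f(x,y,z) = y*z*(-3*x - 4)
(-3*y*z, -z*(3*x + 4), -y*(3*x + 4))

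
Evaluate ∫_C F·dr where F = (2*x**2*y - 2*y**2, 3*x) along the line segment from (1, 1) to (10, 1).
648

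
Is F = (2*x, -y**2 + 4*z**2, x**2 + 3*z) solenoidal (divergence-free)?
No, ∇·F = 5 - 2*y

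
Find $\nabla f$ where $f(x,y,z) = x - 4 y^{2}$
(1, -8*y, 0)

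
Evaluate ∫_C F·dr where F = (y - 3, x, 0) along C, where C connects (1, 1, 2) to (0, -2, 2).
2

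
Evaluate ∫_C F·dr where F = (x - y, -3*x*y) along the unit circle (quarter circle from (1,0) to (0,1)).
-3/2 + pi/4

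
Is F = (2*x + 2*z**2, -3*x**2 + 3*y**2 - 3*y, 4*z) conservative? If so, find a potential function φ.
No, ∇×F = (0, 4*z, -6*x) ≠ 0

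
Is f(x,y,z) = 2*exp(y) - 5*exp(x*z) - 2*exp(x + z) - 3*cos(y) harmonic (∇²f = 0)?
No, ∇²f = -5*x**2*exp(x*z) - 5*z**2*exp(x*z) + 2*exp(y) - 4*exp(x + z) + 3*cos(y)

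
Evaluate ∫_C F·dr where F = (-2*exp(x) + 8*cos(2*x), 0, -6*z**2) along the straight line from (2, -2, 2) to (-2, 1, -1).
-8*sin(4) + 4*sinh(2) + 18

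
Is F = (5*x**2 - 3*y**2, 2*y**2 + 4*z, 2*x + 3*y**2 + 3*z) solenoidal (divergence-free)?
No, ∇·F = 10*x + 4*y + 3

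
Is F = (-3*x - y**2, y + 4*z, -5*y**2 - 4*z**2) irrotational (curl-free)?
No, ∇×F = (-10*y - 4, 0, 2*y)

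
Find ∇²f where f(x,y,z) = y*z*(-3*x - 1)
0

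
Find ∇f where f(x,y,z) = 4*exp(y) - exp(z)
(0, 4*exp(y), -exp(z))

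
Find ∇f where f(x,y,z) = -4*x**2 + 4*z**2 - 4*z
(-8*x, 0, 8*z - 4)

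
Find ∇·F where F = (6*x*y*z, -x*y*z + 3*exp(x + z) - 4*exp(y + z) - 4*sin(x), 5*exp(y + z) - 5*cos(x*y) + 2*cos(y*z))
-x*z + 6*y*z - 2*y*sin(y*z) + exp(y + z)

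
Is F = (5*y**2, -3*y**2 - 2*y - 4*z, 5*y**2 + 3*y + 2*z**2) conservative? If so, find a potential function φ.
No, ∇×F = (10*y + 7, 0, -10*y) ≠ 0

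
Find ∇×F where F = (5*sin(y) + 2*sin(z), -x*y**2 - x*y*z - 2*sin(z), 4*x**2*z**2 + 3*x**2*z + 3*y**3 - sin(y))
(x*y + 9*y**2 - cos(y) + 2*cos(z), -8*x*z**2 - 6*x*z + 2*cos(z), -y**2 - y*z - 5*cos(y))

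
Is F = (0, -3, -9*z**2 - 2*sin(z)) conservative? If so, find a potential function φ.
Yes, F is conservative. φ = -3*y - 3*z**3 + 2*cos(z)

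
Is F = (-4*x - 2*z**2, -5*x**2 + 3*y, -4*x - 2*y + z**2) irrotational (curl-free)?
No, ∇×F = (-2, 4 - 4*z, -10*x)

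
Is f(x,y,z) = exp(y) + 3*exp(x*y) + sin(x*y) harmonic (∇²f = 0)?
No, ∇²f = 3*x**2*exp(x*y) - x**2*sin(x*y) + y**2*(3*exp(x*y) - sin(x*y)) + exp(y)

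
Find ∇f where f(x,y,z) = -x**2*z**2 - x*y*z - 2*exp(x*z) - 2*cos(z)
(z*(-2*x*z - y - 2*exp(x*z)), -x*z, -2*x**2*z - x*y - 2*x*exp(x*z) + 2*sin(z))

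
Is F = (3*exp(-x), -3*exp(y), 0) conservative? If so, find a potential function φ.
Yes, F is conservative. φ = -3*exp(y) - 3*exp(-x)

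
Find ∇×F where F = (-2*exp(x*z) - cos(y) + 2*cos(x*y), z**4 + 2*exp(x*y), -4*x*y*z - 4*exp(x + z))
(4*z*(-x - z**2), -2*x*exp(x*z) + 4*y*z + 4*exp(x + z), 2*x*sin(x*y) + 2*y*exp(x*y) - sin(y))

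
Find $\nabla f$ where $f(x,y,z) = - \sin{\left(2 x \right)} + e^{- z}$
(-2*cos(2*x), 0, -exp(-z))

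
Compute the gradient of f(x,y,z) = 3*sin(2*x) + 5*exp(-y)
(6*cos(2*x), -5*exp(-y), 0)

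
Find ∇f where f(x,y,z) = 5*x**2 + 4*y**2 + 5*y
(10*x, 8*y + 5, 0)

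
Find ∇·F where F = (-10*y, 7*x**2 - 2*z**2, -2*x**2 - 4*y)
0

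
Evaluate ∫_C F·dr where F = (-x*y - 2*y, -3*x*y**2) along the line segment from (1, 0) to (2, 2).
-53/3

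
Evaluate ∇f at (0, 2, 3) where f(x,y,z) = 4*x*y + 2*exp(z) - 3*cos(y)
(8, 3*sin(2), 2*exp(3))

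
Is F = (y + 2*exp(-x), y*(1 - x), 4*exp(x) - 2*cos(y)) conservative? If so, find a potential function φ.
No, ∇×F = (2*sin(y), -4*exp(x), -y - 1) ≠ 0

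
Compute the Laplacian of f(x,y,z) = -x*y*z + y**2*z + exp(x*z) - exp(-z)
x**2*exp(x*z) + z**2*exp(x*z) + 2*z - exp(-z)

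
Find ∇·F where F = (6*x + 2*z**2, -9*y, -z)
-4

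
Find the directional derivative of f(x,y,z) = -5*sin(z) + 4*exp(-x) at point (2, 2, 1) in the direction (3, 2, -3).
3*sqrt(22)*(-4 + 5*exp(2)*cos(1))*exp(-2)/22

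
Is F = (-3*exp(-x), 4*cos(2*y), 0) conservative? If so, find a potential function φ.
Yes, F is conservative. φ = 2*sin(2*y) + 3*exp(-x)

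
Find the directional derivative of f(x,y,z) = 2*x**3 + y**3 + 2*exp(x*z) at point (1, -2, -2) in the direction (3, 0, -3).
-3*sqrt(2)*(1 - exp(2))*exp(-2)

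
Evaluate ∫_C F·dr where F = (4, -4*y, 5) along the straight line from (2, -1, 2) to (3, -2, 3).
3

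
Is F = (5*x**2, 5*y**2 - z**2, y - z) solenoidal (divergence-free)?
No, ∇·F = 10*x + 10*y - 1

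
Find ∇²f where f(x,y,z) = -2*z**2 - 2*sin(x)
2*sin(x) - 4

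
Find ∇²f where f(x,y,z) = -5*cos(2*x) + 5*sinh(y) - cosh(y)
20*cos(2*x) + 5*sinh(y) - cosh(y)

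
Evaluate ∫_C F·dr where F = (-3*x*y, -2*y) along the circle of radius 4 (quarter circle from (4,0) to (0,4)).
48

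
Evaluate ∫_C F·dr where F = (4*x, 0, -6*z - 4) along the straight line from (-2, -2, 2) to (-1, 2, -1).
15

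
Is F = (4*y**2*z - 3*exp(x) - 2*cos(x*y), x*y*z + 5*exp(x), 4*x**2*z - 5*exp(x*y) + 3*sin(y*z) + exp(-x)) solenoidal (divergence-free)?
No, ∇·F = 4*x**2 + x*z + 2*y*sin(x*y) + 3*y*cos(y*z) - 3*exp(x)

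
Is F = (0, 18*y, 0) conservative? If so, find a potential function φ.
Yes, F is conservative. φ = 9*y**2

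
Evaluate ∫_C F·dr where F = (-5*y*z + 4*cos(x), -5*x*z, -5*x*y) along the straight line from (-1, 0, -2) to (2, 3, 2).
-60 + 4*sin(1) + 4*sin(2)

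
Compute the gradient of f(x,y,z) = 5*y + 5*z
(0, 5, 5)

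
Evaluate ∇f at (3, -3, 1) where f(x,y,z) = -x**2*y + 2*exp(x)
(18 + 2*exp(3), -9, 0)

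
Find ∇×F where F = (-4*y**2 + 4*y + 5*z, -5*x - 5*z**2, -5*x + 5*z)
(10*z, 10, 8*y - 9)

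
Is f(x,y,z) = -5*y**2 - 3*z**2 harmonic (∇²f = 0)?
No, ∇²f = -16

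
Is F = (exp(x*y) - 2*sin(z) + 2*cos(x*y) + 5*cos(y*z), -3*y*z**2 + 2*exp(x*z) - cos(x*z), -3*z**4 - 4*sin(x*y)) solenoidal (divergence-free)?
No, ∇·F = y*exp(x*y) - 2*y*sin(x*y) - 12*z**3 - 3*z**2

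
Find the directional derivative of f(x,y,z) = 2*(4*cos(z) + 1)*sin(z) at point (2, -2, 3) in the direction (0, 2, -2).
-sqrt(2)*(cos(3) + 4*cos(6))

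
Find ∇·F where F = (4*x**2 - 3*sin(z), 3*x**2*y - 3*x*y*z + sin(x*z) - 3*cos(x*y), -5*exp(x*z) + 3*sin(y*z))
3*x**2 - 3*x*z - 5*x*exp(x*z) + 3*x*sin(x*y) + 8*x + 3*y*cos(y*z)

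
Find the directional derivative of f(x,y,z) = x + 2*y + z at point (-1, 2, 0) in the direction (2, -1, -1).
-sqrt(6)/6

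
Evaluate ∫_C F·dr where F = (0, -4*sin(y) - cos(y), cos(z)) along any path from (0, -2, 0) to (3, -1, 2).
sin(1) - 4*cos(2) + 4*cos(1)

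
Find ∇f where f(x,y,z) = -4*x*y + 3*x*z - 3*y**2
(-4*y + 3*z, -4*x - 6*y, 3*x)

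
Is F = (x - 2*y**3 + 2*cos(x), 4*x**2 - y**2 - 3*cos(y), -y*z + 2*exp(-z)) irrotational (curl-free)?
No, ∇×F = (-z, 0, 8*x + 6*y**2)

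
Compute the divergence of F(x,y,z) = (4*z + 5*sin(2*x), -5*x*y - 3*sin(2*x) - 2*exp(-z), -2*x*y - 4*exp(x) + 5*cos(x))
-5*x + 10*cos(2*x)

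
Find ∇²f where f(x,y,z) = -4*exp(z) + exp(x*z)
x**2*exp(x*z) + z**2*exp(x*z) - 4*exp(z)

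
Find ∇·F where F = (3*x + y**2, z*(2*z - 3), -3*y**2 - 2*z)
1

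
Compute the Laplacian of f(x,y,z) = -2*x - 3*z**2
-6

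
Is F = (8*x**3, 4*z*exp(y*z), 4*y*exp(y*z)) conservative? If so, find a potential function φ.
Yes, F is conservative. φ = 2*x**4 + 4*exp(y*z)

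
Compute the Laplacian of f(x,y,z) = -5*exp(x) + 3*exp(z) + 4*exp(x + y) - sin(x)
-5*exp(x) + 3*exp(z) + 8*exp(x + y) + sin(x)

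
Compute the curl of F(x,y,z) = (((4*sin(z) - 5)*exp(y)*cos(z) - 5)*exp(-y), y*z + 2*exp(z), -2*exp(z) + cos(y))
(-y - 2*exp(z) - sin(y), 5*sin(z) + 4*cos(2*z), -5*exp(-y))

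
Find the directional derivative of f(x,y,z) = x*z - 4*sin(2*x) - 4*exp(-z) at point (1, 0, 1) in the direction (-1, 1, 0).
sqrt(2)*(8*cos(2) - 1)/2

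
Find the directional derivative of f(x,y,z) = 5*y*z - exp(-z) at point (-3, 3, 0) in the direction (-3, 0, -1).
-8*sqrt(10)/5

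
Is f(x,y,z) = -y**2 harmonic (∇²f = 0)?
No, ∇²f = -2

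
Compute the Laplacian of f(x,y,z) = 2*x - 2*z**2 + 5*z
-4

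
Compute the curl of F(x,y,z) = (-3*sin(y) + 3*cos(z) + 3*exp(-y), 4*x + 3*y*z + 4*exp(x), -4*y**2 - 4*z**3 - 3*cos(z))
(-11*y, -3*sin(z), 4*exp(x) + 3*cos(y) + 4 + 3*exp(-y))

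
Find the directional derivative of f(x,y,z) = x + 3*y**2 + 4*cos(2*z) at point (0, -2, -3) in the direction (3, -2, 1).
sqrt(14)*(8*sin(6) + 27)/14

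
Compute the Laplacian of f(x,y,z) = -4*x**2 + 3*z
-8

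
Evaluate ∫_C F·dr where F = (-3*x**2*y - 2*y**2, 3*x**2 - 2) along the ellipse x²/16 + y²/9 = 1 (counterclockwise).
144*pi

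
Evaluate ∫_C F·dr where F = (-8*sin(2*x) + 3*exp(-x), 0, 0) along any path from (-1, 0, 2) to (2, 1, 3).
4*cos(4) - 3*exp(-2) - 4*cos(2) + 3*E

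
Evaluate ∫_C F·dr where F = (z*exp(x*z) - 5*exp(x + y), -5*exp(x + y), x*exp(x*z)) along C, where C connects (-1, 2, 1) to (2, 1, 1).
((-5*exp(2) + E + 5)*exp(2) - 1)*exp(-1)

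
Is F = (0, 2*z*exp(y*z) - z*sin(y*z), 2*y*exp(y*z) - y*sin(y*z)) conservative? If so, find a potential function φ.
Yes, F is conservative. φ = 2*exp(y*z) + cos(y*z)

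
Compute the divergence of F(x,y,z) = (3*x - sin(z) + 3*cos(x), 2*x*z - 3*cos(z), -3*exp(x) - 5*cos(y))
3 - 3*sin(x)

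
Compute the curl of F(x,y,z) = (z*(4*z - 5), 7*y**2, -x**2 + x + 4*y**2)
(8*y, 2*x + 8*z - 6, 0)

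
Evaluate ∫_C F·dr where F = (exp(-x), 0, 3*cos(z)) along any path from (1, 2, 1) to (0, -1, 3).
-3*sin(1) - 1 + exp(-1) + 3*sin(3)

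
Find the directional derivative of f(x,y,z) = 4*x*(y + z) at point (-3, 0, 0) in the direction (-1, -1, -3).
48*sqrt(11)/11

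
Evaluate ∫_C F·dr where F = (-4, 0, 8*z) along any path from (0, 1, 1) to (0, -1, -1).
0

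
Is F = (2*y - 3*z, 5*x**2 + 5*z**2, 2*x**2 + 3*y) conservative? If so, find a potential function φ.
No, ∇×F = (3 - 10*z, -4*x - 3, 10*x - 2) ≠ 0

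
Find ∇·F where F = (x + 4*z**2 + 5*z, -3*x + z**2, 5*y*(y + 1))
1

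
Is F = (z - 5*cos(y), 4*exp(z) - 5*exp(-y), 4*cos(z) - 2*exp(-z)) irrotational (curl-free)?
No, ∇×F = (-4*exp(z), 1, -5*sin(y))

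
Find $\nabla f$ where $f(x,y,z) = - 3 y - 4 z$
(0, -3, -4)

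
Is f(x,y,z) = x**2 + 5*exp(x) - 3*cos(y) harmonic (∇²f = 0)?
No, ∇²f = 5*exp(x) + 3*cos(y) + 2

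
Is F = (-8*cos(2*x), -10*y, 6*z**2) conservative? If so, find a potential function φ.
Yes, F is conservative. φ = -5*y**2 + 2*z**3 - 4*sin(2*x)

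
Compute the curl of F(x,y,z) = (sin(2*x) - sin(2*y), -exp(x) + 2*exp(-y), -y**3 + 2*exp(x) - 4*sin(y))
(-3*y**2 - 4*cos(y), -2*exp(x), -exp(x) + 2*cos(2*y))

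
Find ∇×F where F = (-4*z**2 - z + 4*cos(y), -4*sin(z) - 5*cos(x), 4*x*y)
(4*x + 4*cos(z), -4*y - 8*z - 1, 5*sin(x) + 4*sin(y))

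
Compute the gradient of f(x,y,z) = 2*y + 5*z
(0, 2, 5)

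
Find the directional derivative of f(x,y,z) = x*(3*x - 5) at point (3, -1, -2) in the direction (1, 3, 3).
13*sqrt(19)/19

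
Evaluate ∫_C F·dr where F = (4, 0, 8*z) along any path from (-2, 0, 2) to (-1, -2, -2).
4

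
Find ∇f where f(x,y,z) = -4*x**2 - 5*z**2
(-8*x, 0, -10*z)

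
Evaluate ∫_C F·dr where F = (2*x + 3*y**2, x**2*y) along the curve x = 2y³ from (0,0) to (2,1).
81/10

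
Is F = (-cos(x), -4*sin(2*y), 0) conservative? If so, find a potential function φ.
Yes, F is conservative. φ = -sin(x) + 2*cos(2*y)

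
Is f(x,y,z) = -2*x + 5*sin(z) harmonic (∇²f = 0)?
No, ∇²f = -5*sin(z)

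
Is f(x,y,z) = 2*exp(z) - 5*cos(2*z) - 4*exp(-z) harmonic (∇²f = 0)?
No, ∇²f = 2*exp(z) + 20*cos(2*z) - 4*exp(-z)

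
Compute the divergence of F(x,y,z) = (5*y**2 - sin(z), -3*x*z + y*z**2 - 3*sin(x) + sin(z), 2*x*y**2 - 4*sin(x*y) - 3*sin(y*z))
-3*y*cos(y*z) + z**2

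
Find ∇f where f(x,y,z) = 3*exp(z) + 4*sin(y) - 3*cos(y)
(0, 3*sin(y) + 4*cos(y), 3*exp(z))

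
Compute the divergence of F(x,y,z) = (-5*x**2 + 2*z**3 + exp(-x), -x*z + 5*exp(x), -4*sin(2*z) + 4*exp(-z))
-10*x - 8*cos(2*z) - 4*exp(-z) - exp(-x)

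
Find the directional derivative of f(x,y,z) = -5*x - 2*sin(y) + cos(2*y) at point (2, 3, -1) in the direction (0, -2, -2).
sqrt(2)*(cos(3) + sin(6))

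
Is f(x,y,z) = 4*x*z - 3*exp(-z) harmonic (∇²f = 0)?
No, ∇²f = -3*exp(-z)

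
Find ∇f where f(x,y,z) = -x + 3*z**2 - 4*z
(-1, 0, 6*z - 4)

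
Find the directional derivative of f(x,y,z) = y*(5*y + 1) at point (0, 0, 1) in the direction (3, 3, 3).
sqrt(3)/3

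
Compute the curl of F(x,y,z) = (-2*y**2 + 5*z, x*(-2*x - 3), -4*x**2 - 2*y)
(-2, 8*x + 5, -4*x + 4*y - 3)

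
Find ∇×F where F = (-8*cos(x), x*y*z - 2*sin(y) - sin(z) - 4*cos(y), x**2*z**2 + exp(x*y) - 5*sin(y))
(-x*y + x*exp(x*y) - 5*cos(y) + cos(z), -2*x*z**2 - y*exp(x*y), y*z)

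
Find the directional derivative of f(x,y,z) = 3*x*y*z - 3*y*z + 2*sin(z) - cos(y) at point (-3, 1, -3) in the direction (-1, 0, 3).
3*sqrt(10)*(-9 + 2*cos(3))/10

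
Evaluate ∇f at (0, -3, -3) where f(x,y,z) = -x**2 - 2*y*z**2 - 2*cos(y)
(0, -18 - 2*sin(3), -36)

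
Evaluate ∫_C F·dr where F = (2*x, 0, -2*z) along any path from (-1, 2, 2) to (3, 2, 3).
3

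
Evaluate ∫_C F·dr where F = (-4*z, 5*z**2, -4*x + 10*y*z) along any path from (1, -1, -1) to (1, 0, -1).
5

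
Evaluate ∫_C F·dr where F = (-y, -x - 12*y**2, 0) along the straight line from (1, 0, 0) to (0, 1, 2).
-4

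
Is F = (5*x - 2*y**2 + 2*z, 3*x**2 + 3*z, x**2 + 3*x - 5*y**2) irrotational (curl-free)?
No, ∇×F = (-10*y - 3, -2*x - 1, 6*x + 4*y)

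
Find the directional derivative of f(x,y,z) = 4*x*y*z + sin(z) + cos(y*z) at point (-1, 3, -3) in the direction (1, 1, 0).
-3*sqrt(2)*(sin(9) + 8)/2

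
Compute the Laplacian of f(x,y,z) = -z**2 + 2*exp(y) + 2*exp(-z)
2*exp(y) - 2 + 2*exp(-z)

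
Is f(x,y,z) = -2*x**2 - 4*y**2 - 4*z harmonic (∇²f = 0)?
No, ∇²f = -12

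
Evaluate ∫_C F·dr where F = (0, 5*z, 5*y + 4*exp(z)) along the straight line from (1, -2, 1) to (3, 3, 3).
-4*E + 55 + 4*exp(3)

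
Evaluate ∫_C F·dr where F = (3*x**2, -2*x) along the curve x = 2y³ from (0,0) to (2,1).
7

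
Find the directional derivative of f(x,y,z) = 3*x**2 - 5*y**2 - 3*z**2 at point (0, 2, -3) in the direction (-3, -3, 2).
48*sqrt(22)/11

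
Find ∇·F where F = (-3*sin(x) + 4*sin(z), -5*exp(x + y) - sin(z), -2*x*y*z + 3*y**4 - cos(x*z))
-2*x*y + x*sin(x*z) - 5*exp(x + y) - 3*cos(x)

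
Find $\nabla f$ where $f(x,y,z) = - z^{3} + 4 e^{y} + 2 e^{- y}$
(0, 4*exp(y) - 2*exp(-y), -3*z**2)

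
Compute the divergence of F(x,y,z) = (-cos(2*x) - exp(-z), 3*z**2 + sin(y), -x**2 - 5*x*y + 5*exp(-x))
2*sin(2*x) + cos(y)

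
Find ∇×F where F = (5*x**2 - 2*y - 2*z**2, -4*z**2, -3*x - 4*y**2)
(-8*y + 8*z, 3 - 4*z, 2)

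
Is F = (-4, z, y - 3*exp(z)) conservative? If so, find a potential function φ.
Yes, F is conservative. φ = -4*x + y*z - 3*exp(z)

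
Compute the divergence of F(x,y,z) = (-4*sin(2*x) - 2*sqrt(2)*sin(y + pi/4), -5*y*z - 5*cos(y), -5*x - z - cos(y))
-5*z + 5*sin(y) - 8*cos(2*x) - 1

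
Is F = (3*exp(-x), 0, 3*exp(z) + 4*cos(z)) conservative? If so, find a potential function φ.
Yes, F is conservative. φ = 3*exp(z) + 4*sin(z) - 3*exp(-x)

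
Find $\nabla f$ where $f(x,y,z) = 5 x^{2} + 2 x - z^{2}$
(10*x + 2, 0, -2*z)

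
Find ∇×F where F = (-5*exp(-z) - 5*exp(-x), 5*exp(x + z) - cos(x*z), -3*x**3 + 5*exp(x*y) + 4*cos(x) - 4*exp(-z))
(5*x*exp(x*y) - x*sin(x*z) - 5*exp(x + z), 9*x**2 - 5*y*exp(x*y) + 4*sin(x) + 5*exp(-z), z*sin(x*z) + 5*exp(x + z))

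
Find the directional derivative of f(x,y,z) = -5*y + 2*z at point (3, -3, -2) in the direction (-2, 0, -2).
-sqrt(2)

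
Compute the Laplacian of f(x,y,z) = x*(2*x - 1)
4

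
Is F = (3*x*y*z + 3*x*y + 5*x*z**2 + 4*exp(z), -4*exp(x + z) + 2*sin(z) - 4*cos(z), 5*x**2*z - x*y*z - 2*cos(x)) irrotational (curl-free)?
No, ∇×F = (-x*z + 4*exp(x + z) - 4*sin(z) - 2*cos(z), 3*x*y + y*z + 4*exp(z) - 2*sin(x), -3*x*z - 3*x - 4*exp(x + z))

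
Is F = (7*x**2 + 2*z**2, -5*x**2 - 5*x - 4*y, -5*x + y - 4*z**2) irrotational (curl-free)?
No, ∇×F = (1, 4*z + 5, -10*x - 5)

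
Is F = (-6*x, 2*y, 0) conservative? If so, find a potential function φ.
Yes, F is conservative. φ = -3*x**2 + y**2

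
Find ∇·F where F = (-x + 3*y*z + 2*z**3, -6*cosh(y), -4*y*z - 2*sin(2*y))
-4*y - 6*sinh(y) - 1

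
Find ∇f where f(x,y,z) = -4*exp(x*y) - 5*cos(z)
(-4*y*exp(x*y), -4*x*exp(x*y), 5*sin(z))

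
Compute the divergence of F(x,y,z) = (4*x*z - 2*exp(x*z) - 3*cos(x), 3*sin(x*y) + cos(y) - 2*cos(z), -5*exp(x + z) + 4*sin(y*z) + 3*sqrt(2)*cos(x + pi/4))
3*x*cos(x*y) + 4*y*cos(y*z) - 2*z*exp(x*z) + 4*z - 5*exp(x + z) + 3*sin(x) - sin(y)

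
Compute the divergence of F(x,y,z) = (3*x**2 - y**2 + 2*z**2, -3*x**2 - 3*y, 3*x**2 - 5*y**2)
6*x - 3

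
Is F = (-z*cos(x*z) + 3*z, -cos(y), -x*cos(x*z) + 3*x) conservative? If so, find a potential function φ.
Yes, F is conservative. φ = 3*x*z - sin(y) - sin(x*z)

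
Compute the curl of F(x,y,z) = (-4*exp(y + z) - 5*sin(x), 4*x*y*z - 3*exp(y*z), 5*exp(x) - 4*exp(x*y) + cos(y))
(-4*x*y - 4*x*exp(x*y) + 3*y*exp(y*z) - sin(y), 4*y*exp(x*y) - 5*exp(x) - 4*exp(y + z), 4*y*z + 4*exp(y + z))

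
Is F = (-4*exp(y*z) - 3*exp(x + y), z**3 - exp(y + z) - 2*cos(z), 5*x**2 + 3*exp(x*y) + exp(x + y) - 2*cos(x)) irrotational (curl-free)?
No, ∇×F = (3*x*exp(x*y) - 3*z**2 + exp(x + y) + exp(y + z) - 2*sin(z), -10*x - 3*y*exp(x*y) - 4*y*exp(y*z) - exp(x + y) - 2*sin(x), 4*z*exp(y*z) + 3*exp(x + y))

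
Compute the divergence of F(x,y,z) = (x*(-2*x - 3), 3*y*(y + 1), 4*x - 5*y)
-4*x + 6*y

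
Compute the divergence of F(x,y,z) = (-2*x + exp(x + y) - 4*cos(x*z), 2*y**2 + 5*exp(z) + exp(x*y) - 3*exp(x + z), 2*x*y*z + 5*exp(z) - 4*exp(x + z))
2*x*y + x*exp(x*y) + 4*y + 4*z*sin(x*z) + 5*exp(z) + exp(x + y) - 4*exp(x + z) - 2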